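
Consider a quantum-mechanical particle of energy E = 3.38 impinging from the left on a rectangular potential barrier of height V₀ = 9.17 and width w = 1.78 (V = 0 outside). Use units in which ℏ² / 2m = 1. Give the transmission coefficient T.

T = 0.000709

Since E < V₀ the interior solution is evanescent with decay constant κ = √(2m(V₀ − E))/ℏ = 2.406.
κw = 4.283, sinh(κw) = 36.23.
The exact tunnelling result is T⁻¹ = 1 + V₀² sinh²(κw) / [4E(V₀ − E)] = 1411, so T = 0.000709.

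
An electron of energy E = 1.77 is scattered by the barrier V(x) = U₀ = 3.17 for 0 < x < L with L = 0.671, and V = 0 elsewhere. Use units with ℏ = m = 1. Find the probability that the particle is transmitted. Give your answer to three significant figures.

Since E < U₀ the interior solution is evanescent with decay constant κ = √(2m(U₀ − E))/ℏ = 1.673.
κL = 1.123, sinh(κL) = 1.374.
Matching ψ, ψ′ at both faces gives T = [1 + U₀² sinh²(κL) / (4E(U₀ − E))]⁻¹ = 1/2.914 = 0.343.

T = 0.343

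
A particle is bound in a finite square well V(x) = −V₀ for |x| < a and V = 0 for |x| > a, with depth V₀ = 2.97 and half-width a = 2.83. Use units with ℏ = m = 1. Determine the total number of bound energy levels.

Define the well-strength parameter z₀ = (a/ℏ)√(2mV₀) = 2.83 × √(2·1·2.97) = 6.897.
A new bound state (alternating even/odd) appears each time z₀ passes a multiple of π/2, so N = ⌊2z₀/π⌋ + 1 = ⌊4.391⌋ + 1 = 5.

N = 5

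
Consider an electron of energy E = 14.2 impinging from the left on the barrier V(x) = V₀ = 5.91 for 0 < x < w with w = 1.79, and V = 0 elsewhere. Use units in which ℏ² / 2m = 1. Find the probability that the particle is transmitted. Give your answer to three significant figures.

T = 0.943

Above the barrier the interior wavenumber is k₂ = √(2m(E − V₀))/ℏ = 2.879, giving phase k₂w = 5.154.
T = [1 + V₀² sin²(k₂w) / (4E(E − V₀))]⁻¹ = 1/1.061 = 0.943.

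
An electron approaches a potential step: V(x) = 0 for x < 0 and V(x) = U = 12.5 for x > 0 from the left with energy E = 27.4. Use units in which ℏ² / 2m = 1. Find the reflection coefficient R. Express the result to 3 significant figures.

The wavenumbers are k₁ = √(2mE)/ℏ = 5.235 on the left and k₂ = √(2m(E − U))/ℏ = 3.860 on the right.
Matching ψ and ψ′ at x = 0 gives r = (k₁ − k₂)/(k₁ + k₂), so R = r² = 0.02284 and T = 1 − R = 0.9772.

R = 0.0228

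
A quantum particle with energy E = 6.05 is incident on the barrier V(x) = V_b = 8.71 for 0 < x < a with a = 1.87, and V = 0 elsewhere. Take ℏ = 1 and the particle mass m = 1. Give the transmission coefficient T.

E < V_b: inside the barrier ψ ∝ e^{±κx} with κ = √(2m(V_b − E))/ℏ = 2.307.
κa = 4.313, sinh(κa) = 37.33.
Matching ψ, ψ′ at both faces gives T = [1 + V_b² sinh²(κa) / (4E(V_b − E))]⁻¹ = 1/1643 = 0.000608.

T = 0.000608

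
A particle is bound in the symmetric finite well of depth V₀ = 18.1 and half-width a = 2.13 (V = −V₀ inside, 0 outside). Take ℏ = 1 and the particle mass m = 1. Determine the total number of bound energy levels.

N = 9

The dimensionless depth is z₀ = a√(2mV₀)/ℏ = 2.13 × √(36.20) = 12.82.
A new bound state (alternating even/odd) appears each time z₀ passes a multiple of π/2, so N = ⌊2z₀/π⌋ + 1 = ⌊8.159⌋ + 1 = 9.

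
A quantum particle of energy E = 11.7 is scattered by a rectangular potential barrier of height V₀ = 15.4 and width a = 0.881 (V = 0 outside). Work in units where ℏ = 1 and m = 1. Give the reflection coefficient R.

Since E < V₀ the interior solution is evanescent with decay constant κ = √(2m(V₀ − E))/ℏ = 2.720.
κa = 2.397, sinh(κa) = 5.447.
Matching ψ, ψ′ at both faces gives T = [1 + V₀² sinh²(κa) / (4E(V₀ − E))]⁻¹ = 1/41.64 = 0.0240.
R = 1 − T = 0.976.

R = 0.976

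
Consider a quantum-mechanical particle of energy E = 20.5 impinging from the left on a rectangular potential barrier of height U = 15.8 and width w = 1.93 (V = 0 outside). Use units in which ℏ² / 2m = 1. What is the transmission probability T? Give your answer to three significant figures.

Above the barrier the interior wavenumber is k₂ = √(2m(E − U))/ℏ = 2.168, giving phase k₂w = 4.184.
T = [1 + U² sin²(k₂w) / (4E(E − U))]⁻¹ = 1/1.483 = 0.674.

T = 0.674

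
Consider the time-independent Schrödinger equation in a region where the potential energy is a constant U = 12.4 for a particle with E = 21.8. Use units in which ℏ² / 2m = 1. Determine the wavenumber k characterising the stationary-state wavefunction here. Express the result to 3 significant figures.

k = 3.07

With E > U the solution is oscillatory, ψ ∝ e^{±ikx} with k = √(2m(E − U))/ℏ.
k = √(2 × 0.5 × 9.4) = 3.066.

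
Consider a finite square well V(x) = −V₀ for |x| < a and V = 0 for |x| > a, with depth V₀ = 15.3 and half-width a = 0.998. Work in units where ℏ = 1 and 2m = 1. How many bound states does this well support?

N = 3

The dimensionless depth is z₀ = a√(2mV₀)/ℏ = 0.998 × √(15.30) = 3.904.
The even/odd transcendental equations gain one root per π/2 in z₀, giving N = 1 + ⌊2z₀/π⌋ = 1 + ⌊2.485⌋ = 3.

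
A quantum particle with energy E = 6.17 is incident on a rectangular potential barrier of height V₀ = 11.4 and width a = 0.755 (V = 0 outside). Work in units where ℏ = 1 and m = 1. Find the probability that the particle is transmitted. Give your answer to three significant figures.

Since E < V₀ the interior solution is evanescent with decay constant κ = √(2m(V₀ − E))/ℏ = 3.234.
κa = 2.442, sinh(κa) = 5.703.
Matching ψ, ψ′ at both faces gives T = [1 + V₀² sinh²(κa) / (4E(V₀ − E))]⁻¹ = 1/33.75 = 0.0296.

T = 0.0296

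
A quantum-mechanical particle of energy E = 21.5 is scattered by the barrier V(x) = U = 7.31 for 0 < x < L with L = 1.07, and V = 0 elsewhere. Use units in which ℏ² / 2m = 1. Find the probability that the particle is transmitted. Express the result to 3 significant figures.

E > U: inside the barrier k₂ = √(2m(E − U))/ℏ = 3.767, k₂L = 4.031.
Matching at both interfaces gives T⁻¹ = 1 + U² sin²(k₂L) / [4E(E − U)] = 1.026, hence T = 0.974.

T = 0.974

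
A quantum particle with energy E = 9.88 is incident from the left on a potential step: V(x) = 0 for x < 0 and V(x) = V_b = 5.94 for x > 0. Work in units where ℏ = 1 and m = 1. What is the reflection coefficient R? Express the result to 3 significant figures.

R = 0.0510

The wavenumbers are k₁ = √(2mE)/ℏ = 4.445 on the left and k₂ = √(2m(E − V_b))/ℏ = 2.807 on the right.
Continuity of ψ and ψ′ at the step yields the reflection amplitude r = (k₁ − k₂)/(k₁ + k₂) = 0.2259; thus R = |r|² = 0.05102, T = 0.9490.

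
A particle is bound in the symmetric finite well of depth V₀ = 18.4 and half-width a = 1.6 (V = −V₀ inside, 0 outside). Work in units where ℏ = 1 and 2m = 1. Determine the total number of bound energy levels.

N = 5

Define the well-strength parameter z₀ = (a/ℏ)√(2mV₀) = 1.6 × √(2·0.5·18.4) = 6.863.
The even/odd transcendental equations gain one root per π/2 in z₀, giving N = 1 + ⌊2z₀/π⌋ = 1 + ⌊4.369⌋ = 5.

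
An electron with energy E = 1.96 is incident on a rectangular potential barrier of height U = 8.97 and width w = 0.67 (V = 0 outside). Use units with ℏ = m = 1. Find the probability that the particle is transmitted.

T = 0.0180

E < U: inside the barrier ψ ∝ e^{±κx} with κ = √(2m(U − E))/ℏ = 3.744.
κw = 2.509, sinh(κw) = 6.104.
Matching ψ, ψ′ at both faces gives T = [1 + U² sinh²(κw) / (4E(U − E))]⁻¹ = 1/55.54 = 0.0180.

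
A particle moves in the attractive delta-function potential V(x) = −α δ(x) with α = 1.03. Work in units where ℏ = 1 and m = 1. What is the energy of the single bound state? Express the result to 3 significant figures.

For x ≠ 0 the bound state is ψ ∝ e^{−κ|x|}; integrating the TISE across the delta gives the cusp condition 2κ = 2mα/ℏ², so κ = 1.030.
Then E = −ℏ²κ²/(2m) = −mα²/(2ℏ²) = -0.5305.

E = -0.530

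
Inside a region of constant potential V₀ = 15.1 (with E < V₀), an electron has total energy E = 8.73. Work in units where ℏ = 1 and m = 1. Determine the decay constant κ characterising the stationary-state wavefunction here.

κ = 3.57

Since E < V₀ the TISE in this region is ψ'' = κ²ψ with κ = √(2m(V₀ − E))/ℏ.
κ = √(2 × 1 × 6.37) = 3.569.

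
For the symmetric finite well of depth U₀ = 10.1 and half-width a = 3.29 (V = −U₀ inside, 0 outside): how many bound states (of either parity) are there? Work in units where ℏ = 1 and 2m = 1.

The dimensionless depth is z₀ = a√(2mU₀)/ℏ = 3.29 × √(10.10) = 10.46.
A new bound state (alternating even/odd) appears each time z₀ passes a multiple of π/2, so N = ⌊2z₀/π⌋ + 1 = ⌊6.656⌋ + 1 = 7.

N = 7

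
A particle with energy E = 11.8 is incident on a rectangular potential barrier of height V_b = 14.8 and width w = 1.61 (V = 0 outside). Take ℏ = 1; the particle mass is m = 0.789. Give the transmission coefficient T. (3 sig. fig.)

T = 0.00234

Since E < V_b the interior solution is evanescent with decay constant κ = √(2m(V_b − E))/ℏ = 2.176.
κw = 3.503, sinh(κw) = 16.59.
The exact tunnelling result is T⁻¹ = 1 + V_b² sinh²(κw) / [4E(V_b − E)] = 426.9, so T = 0.00234.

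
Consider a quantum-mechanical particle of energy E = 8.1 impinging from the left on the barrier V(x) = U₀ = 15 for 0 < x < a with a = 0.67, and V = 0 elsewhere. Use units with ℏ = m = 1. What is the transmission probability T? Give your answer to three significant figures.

T = 0.0270

Since E < U₀ the interior solution is evanescent with decay constant κ = √(2m(U₀ − E))/ℏ = 3.715.
κa = 2.489, sinh(κa) = 5.983.
The exact tunnelling result is T⁻¹ = 1 + U₀² sinh²(κa) / [4E(U₀ − E)] = 37.02, so T = 0.0270.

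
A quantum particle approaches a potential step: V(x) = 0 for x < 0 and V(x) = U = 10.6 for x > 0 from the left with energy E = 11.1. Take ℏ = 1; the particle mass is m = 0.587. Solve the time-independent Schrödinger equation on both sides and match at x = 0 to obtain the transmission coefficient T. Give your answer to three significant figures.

The wavenumbers are k₁ = √(2mE)/ℏ = 3.610 on the left and k₂ = √(2m(E − U))/ℏ = 0.7662 on the right.
Matching ψ and ψ′ at x = 0 gives r = (k₁ − k₂)/(k₁ + k₂), so R = r² = 0.4223 and T = 1 − R = 0.5777.

T = 0.578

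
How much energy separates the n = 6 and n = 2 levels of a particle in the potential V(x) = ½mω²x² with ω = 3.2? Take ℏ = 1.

ΔE = 12.8

E_n = ℏω(n + ½), so ΔE = (6 − 2) ℏω = 4 × 3.2 = 12.80.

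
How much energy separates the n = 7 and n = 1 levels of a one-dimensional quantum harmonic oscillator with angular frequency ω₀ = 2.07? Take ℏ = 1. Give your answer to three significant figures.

E_n = ℏω₀(n + ½), so ΔE = (7 − 1) ℏω₀ = 6 × 2.07 = 12.42.

ΔE = 12.4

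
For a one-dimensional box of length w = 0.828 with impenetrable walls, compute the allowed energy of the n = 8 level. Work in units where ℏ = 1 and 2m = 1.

Requiring ψ(0) = ψ(w) = 0 quantises k = nπ/w, hence E_n = ℏ²k²/2m = n²π²ℏ²/(2mw²).
E_8 = 8² × π² / (2 × 0.5 × 0.828²) = 921.3.

E = 921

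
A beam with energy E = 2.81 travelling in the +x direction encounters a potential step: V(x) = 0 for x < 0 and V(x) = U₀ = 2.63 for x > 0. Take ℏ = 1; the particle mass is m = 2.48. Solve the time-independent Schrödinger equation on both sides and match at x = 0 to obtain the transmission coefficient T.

T = 0.645

The wavenumbers are k₁ = √(2mE)/ℏ = 3.733 on the left and k₂ = √(2m(E − U₀))/ℏ = 0.9449 on the right.
Matching ψ and ψ′ at x = 0 gives r = (k₁ − k₂)/(k₁ + k₂), so R = r² = 0.3553 and T = 1 − R = 0.6447.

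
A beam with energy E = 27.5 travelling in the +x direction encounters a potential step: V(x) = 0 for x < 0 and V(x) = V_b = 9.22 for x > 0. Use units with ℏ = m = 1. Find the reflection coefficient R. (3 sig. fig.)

R = 0.0104

The wavenumbers are k₁ = √(2mE)/ℏ = 7.416 on the left and k₂ = √(2m(E − V_b))/ℏ = 6.046 on the right.
Matching ψ and ψ′ at x = 0 gives r = (k₁ − k₂)/(k₁ + k₂), so R = r² = 0.01035 and T = 1 − R = 0.9896.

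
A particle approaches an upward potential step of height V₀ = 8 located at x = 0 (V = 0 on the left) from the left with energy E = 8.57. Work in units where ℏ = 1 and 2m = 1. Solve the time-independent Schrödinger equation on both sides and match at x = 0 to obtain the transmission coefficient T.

T = 0.652

On each side the TISE gives plane waves with k = √(2m(E − V))/ℏ: k₁ = √(2·½·8.57) = 2.927, k₂ = √(2·½·0.57) = 0.7550.
Matching ψ and ψ′ at x = 0 gives r = (k₁ − k₂)/(k₁ + k₂), so R = r² = 0.3480 and T = 1 − R = 0.6520.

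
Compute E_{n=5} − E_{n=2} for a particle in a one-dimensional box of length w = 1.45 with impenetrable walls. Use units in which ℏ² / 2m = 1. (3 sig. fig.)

ΔE = 98.6

E_n = n²π²ℏ²/(2mw²), so ΔE = (5² − 2²) π²ℏ²/(2mw²).
ΔE = 21 × π² / (2 × 0.5 × 1.45²) = 98.58.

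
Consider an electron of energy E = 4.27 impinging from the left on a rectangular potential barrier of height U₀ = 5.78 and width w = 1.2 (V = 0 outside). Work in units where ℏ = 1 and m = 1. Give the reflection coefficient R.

E < U₀: inside the barrier ψ ∝ e^{±κx} with κ = √(2m(U₀ − E))/ℏ = 1.738.
κw = 2.085, sinh(κw) = 3.962.
Matching ψ, ψ′ at both faces gives T = [1 + U₀² sinh²(κw) / (4E(U₀ − E))]⁻¹ = 1/21.33 = 0.0469.
R = 1 − T = 0.953.

R = 0.953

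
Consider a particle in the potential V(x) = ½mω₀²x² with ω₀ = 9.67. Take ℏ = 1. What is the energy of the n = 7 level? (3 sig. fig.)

E = 72.5

The oscillator eigenvalues are E_n = ℏω₀(n + ½), so E_7 = 9.67 × 7.5 = 72.53.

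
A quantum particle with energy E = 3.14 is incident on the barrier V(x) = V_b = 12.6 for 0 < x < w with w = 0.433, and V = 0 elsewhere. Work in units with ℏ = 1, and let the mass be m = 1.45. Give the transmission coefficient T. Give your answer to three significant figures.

T = 0.0317

Since E < V_b the interior solution is evanescent with decay constant κ = √(2m(V_b − E))/ℏ = 5.238.
κw = 2.268, sinh(κw) = 4.778.
Matching ψ, ψ′ at both faces gives T = [1 + V_b² sinh²(κw) / (4E(V_b − E))]⁻¹ = 1/31.50 = 0.0317.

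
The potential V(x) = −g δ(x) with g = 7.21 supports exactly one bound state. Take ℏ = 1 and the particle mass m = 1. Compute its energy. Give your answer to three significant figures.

E = -26.0

The bound state is ψ(x) = √κ e^{−κ|x|}. The derivative jump ψ'(0⁺) − ψ'(0⁻) = −(2mg/ℏ²)ψ(0) fixes κ = mg/ℏ² = 7.210.
Then E = −ℏ²κ²/(2m) = −mg²/(2ℏ²) = -25.99.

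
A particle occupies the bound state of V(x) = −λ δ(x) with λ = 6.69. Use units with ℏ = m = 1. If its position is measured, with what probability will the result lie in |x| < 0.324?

The normalised bound state is ψ = √κ e^{−κ|x|} with κ = mλ/ℏ² = 6.690.
P(|x| < d) = ∫_{−d}^{d} κ e^{−2κ|x|} dx = 1 − e^{−2κd} = 1 − e^{−4.335} = 0.9869.

P = 0.987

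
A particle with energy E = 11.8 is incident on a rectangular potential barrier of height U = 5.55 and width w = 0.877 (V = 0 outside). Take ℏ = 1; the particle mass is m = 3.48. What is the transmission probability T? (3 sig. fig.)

Above the barrier the interior wavenumber is k₂ = √(2m(E − U))/ℏ = 6.595, giving phase k₂w = 5.784.
T = [1 + U² sin²(k₂w) / (4E(E − U))]⁻¹ = 1/1.024 = 0.977.

T = 0.977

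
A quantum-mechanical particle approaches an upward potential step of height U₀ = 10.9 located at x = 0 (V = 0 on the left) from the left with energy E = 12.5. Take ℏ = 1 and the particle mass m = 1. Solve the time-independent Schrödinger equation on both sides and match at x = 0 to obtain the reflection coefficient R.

R = 0.224

The wavenumbers are k₁ = √(2mE)/ℏ = 5.000 on the left and k₂ = √(2m(E − U₀))/ℏ = 1.789 on the right.
Continuity of ψ and ψ′ at the step yields the reflection amplitude r = (k₁ − k₂)/(k₁ + k₂) = 0.4730; thus R = |r|² = 0.2237, T = 0.7763.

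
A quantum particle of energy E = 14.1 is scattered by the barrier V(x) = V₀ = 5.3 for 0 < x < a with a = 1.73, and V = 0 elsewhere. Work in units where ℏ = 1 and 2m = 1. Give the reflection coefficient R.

Above the barrier the interior wavenumber is k₂ = √(2m(E − V₀))/ℏ = 2.966, giving phase k₂a = 5.132.
T = [1 + V₀² sin²(k₂a) / (4E(E − V₀))]⁻¹ = 1/1.047 = 0.955.
R = 1 − T = 0.0451.

R = 0.0451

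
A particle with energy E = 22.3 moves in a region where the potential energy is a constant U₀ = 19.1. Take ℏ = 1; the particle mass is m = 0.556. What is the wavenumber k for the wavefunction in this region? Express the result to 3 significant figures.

k = 1.89

With E > U₀ the solution is oscillatory, ψ ∝ e^{±ikx} with k = √(2m(E − U₀))/ℏ.
k = √(2 × 0.556 × 3.2) = 1.886.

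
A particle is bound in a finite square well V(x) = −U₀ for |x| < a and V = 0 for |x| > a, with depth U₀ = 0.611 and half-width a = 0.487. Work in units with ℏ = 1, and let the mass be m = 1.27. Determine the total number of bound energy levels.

N = 1

Define the well-strength parameter z₀ = (a/ℏ)√(2mU₀) = 0.487 × √(2·1.27·0.611) = 0.6067.
The even/odd transcendental equations gain one root per π/2 in z₀, giving N = 1 + ⌊2z₀/π⌋ = 1 + ⌊0.3862⌋ = 1.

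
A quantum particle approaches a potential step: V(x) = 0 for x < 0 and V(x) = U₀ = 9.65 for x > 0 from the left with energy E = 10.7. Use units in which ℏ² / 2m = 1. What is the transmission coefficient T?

T = 0.727

On each side the TISE gives plane waves with k = √(2m(E − V))/ℏ: k₁ = √(2·½·10.7) = 3.271, k₂ = √(2·½·1.05) = 1.025.
Continuity of ψ and ψ′ at the step yields the reflection amplitude r = (k₁ − k₂)/(k₁ + k₂) = 0.5229; thus R = |r|² = 0.2735, T = 0.7265.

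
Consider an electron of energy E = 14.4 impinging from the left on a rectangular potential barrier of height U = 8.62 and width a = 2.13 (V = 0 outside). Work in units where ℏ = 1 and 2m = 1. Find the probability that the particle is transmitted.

T = 0.842

E > U: inside the barrier k₂ = √(2m(E − U))/ℏ = 2.404, k₂a = 5.121.
Matching at both interfaces gives T⁻¹ = 1 + U² sin²(k₂a) / [4E(E − U)] = 1.188, hence T = 0.842.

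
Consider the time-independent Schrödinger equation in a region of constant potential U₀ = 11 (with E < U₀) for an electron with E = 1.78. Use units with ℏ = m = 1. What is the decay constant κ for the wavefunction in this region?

κ = 4.29

Since E < U₀ the TISE in this region is ψ'' = κ²ψ with κ = √(2m(U₀ − E))/ℏ.
κ = √(2 × 1 × 9.22) = 4.294.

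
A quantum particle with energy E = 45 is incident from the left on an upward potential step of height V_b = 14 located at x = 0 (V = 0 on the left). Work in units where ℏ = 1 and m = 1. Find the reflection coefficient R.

R = 0.00863

On each side the TISE gives plane waves with k = √(2m(E − V))/ℏ: k₁ = √(2·1·45) = 9.487, k₂ = √(2·1·31) = 7.874.
Continuity of ψ and ψ′ at the step yields the reflection amplitude r = (k₁ − k₂)/(k₁ + k₂) = 0.09290; thus R = |r|² = 0.008630, T = 0.9914.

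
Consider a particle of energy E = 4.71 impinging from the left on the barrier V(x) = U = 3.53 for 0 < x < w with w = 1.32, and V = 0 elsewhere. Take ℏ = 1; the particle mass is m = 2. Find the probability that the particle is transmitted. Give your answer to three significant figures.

E > U: inside the barrier k₂ = √(2m(E − U))/ℏ = 2.173, k₂w = 2.868.
T = [1 + U² sin²(k₂w) / (4E(E − U))]⁻¹ = 1/1.041 = 0.961.

T = 0.961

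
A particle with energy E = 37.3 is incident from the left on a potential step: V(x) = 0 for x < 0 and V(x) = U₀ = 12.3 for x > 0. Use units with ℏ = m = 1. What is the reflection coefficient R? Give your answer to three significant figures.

R = 0.00994

On each side the TISE gives plane waves with k = √(2m(E − V))/ℏ: k₁ = √(2·1·37.3) = 8.637, k₂ = √(2·1·25) = 7.071.
Continuity of ψ and ψ′ at the step yields the reflection amplitude r = (k₁ − k₂)/(k₁ + k₂) = 0.09970; thus R = |r|² = 0.009940, T = 0.9901.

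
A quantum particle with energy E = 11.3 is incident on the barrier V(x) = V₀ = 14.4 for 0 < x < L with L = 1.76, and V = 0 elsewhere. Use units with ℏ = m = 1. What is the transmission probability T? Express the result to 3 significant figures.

T = 0.000422

Since E < V₀ the interior solution is evanescent with decay constant κ = √(2m(V₀ − E))/ℏ = 2.490.
κL = 4.382, sinh(κL) = 40.01.
The exact tunnelling result is T⁻¹ = 1 + V₀² sinh²(κL) / [4E(V₀ − E)] = 2370, so T = 0.000422.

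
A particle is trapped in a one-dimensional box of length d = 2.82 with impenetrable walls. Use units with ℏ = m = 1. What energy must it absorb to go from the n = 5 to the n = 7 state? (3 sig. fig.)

ΔE = 14.9

E_n = n²π²ℏ²/(2md²), so ΔE = (7² − 5²) π²ℏ²/(2md²).
ΔE = 24 × π² / (2 × 1 × 2.82²) = 14.89.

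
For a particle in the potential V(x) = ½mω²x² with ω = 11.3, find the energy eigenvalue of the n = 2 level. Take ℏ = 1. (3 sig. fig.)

Using E_n = (n + ½)ℏω: E_2 = 2.5 × 11.3 = 28.25.

E = 28.3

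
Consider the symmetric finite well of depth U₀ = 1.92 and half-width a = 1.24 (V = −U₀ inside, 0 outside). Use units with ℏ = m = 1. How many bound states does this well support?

The dimensionless depth is z₀ = a√(2mU₀)/ℏ = 1.24 × √(3.840) = 2.430.
A new bound state (alternating even/odd) appears each time z₀ passes a multiple of π/2, so N = ⌊2z₀/π⌋ + 1 = ⌊1.547⌋ + 1 = 2.

N = 2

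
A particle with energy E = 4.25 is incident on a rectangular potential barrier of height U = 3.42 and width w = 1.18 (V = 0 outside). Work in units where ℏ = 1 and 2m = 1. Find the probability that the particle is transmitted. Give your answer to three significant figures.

Above the barrier the interior wavenumber is k₂ = √(2m(E − U))/ℏ = 0.9110, giving phase k₂w = 1.075.
T = [1 + U² sin²(k₂w) / (4E(E − U))]⁻¹ = 1/1.641 = 0.609.

T = 0.609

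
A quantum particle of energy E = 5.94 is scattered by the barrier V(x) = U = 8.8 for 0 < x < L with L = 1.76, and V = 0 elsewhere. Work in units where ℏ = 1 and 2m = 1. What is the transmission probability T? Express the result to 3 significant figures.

Since E < U the interior solution is evanescent with decay constant κ = √(2m(U − E))/ℏ = 1.691.
κL = 2.976, sinh(κL) = 9.783.
The exact tunnelling result is T⁻¹ = 1 + U² sinh²(κL) / [4E(U − E)] = 110.1, so T = 0.00908.

T = 0.00908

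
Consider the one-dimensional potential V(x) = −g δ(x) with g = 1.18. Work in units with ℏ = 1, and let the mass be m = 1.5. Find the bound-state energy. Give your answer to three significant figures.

The bound state is ψ(x) = √κ e^{−κ|x|}. The derivative jump ψ'(0⁺) − ψ'(0⁻) = −(2mg/ℏ²)ψ(0) fixes κ = mg/ℏ² = 1.770.
Then E = −ℏ²κ²/(2m) = −mg²/(2ℏ²) = -1.044.

E = -1.04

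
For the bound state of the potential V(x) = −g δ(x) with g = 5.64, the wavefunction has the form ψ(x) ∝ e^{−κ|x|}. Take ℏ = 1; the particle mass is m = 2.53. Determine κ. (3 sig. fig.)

κ = 14.3

Integrate −(ℏ²/2m)ψ'' − gδ(x)ψ = Eψ from −ε to +ε: the ψ'' term gives ψ'(0⁺) − ψ'(0⁻) and the δ term gives −(2mg/ℏ²)ψ(0).
With ψ ∝ e^{−κ|x|} this yields −2κ = −2mg/ℏ², so κ = mg/ℏ² = 14.27.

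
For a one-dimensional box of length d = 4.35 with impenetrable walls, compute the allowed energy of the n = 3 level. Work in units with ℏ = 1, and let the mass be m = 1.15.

E = 2.04

Requiring ψ(0) = ψ(d) = 0 quantises k = nπ/d, hence E_n = ℏ²k²/2m = n²π²ℏ²/(2md²).
E_3 = 3² × π² / (2 × 1.15 × 4.35²) = 2.041.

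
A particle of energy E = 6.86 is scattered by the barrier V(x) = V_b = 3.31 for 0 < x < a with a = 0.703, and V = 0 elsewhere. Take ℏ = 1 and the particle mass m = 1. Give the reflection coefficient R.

R = 0.0930

E > V_b: inside the barrier k₂ = √(2m(E − V_b))/ℏ = 2.665, k₂a = 1.873.
Matching at both interfaces gives T⁻¹ = 1 + V_b² sin²(k₂a) / [4E(E − V_b)] = 1.102, hence T = 0.907.
R = 1 − T = 0.0930.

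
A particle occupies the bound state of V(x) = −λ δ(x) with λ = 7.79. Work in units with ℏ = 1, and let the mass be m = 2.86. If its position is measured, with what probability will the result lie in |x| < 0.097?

The normalised bound state is ψ = √κ e^{−κ|x|} with κ = mλ/ℏ² = 22.28.
P(|x| < d) = ∫_{−d}^{d} κ e^{−2κ|x|} dx = 1 − e^{−2κd} = 1 − e^{−4.322} = 0.9867.

P = 0.987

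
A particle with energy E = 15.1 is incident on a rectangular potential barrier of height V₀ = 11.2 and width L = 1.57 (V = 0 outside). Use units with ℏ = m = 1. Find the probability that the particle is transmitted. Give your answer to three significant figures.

Above the barrier the interior wavenumber is k₂ = √(2m(E − V₀))/ℏ = 2.793, giving phase k₂L = 4.385.
Matching at both interfaces gives T⁻¹ = 1 + V₀² sin²(k₂L) / [4E(E − V₀)] = 1.477, hence T = 0.677.

T = 0.677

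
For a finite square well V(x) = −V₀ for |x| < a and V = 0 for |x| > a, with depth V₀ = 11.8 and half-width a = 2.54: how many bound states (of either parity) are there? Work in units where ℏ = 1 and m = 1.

N = 8

The dimensionless depth is z₀ = a√(2mV₀)/ℏ = 2.54 × √(23.60) = 12.34.
The even/odd transcendental equations gain one root per π/2 in z₀, giving N = 1 + ⌊2z₀/π⌋ = 1 + ⌊7.855⌋ = 8.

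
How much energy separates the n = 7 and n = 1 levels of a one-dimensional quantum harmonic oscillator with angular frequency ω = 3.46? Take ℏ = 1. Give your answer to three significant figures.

E_n = ℏω(n + ½), so ΔE = (7 − 1) ℏω = 6 × 3.46 = 20.76.

ΔE = 20.8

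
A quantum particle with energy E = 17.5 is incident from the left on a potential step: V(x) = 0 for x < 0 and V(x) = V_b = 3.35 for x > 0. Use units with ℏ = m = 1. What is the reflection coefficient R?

The wavenumbers are k₁ = √(2mE)/ℏ = 5.916 on the left and k₂ = √(2m(E − V_b))/ℏ = 5.320 on the right.
Continuity of ψ and ψ′ at the step yields the reflection amplitude r = (k₁ − k₂)/(k₁ + k₂) = 0.05307; thus R = |r|² = 0.002817, T = 0.9972.

R = 0.00282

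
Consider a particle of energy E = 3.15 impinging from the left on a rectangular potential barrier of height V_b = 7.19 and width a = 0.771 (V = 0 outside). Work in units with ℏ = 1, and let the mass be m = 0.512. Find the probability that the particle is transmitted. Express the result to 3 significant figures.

T = 0.158

Since E < V_b the interior solution is evanescent with decay constant κ = √(2m(V_b − E))/ℏ = 2.034.
κa = 1.568, sinh(κa) = 2.295.
The exact tunnelling result is T⁻¹ = 1 + V_b² sinh²(κa) / [4E(V_b − E)] = 6.348, so T = 0.158.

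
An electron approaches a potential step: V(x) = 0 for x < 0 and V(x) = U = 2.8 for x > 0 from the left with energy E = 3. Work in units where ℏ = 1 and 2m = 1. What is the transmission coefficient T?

T = 0.652

On each side the TISE gives plane waves with k = √(2m(E − V))/ℏ: k₁ = √(2·½·3) = 1.732, k₂ = √(2·½·0.2) = 0.4472.
Matching ψ and ψ′ at x = 0 gives r = (k₁ − k₂)/(k₁ + k₂), so R = r² = 0.3476 and T = 1 − R = 0.6524.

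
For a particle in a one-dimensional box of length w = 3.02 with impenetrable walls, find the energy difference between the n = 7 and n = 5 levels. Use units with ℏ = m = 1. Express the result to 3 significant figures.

ΔE = 13.0

E_n = n²π²ℏ²/(2mw²), so ΔE = (7² − 5²) π²ℏ²/(2mw²).
ΔE = 24 × π² / (2 × 1 × 3.02²) = 12.99.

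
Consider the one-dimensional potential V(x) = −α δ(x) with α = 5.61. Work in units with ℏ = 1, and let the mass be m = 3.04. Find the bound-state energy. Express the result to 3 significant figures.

For x ≠ 0 the bound state is ψ ∝ e^{−κ|x|}; integrating the TISE across the delta gives the cusp condition 2κ = 2mα/ℏ², so κ = 17.05.
Then E = −ℏ²κ²/(2m) = −mα²/(2ℏ²) = -47.84.

E = -47.8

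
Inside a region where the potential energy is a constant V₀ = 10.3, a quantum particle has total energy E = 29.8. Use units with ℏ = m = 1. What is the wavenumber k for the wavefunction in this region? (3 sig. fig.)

k = 6.24

With E > V₀ the solution is oscillatory, ψ ∝ e^{±ikx} with k = √(2m(E − V₀))/ℏ.
k = √(2 × 1 × 19.5) = 6.245.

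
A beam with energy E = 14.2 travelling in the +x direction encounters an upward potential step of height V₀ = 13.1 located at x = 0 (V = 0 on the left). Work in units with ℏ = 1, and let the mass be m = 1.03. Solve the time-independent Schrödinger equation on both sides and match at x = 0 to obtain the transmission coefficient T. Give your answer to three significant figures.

On each side the TISE gives plane waves with k = √(2m(E − V))/ℏ: k₁ = √(2·1.03·14.2) = 5.409, k₂ = √(2·1.03·1.1) = 1.505.
Continuity of ψ and ψ′ at the step yields the reflection amplitude r = (k₁ − k₂)/(k₁ + k₂) = 0.5645; thus R = |r|² = 0.3187, T = 0.6813.

T = 0.681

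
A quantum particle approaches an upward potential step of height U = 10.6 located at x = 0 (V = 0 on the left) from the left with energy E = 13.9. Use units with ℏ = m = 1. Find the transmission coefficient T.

T = 0.881

The wavenumbers are k₁ = √(2mE)/ℏ = 5.273 on the left and k₂ = √(2m(E − U))/ℏ = 2.569 on the right.
Continuity of ψ and ψ′ at the step yields the reflection amplitude r = (k₁ − k₂)/(k₁ + k₂) = 0.3448; thus R = |r|² = 0.1189, T = 0.8811.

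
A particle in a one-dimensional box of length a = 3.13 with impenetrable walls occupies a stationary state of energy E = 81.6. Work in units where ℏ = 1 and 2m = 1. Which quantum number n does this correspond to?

From E_n = n²π²ℏ²/(2ma²) invert to n = √(2ma²E)/(πℏ).
n = (3.13/π) × √(2 × 0.5 × 81.6) = 9.000 → n = 9.

n = 9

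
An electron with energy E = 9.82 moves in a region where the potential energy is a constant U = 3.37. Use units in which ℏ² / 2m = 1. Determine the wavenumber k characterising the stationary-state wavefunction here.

With E > U the solution is oscillatory, ψ ∝ e^{±ikx} with k = √(2m(E − U))/ℏ.
k = √(2 × 0.5 × 6.45) = 2.540.

k = 2.54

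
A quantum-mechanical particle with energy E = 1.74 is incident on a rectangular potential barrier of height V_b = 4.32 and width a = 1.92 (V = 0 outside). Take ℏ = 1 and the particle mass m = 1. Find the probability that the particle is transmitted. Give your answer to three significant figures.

E < V_b: inside the barrier ψ ∝ e^{±κx} with κ = √(2m(V_b − E))/ℏ = 2.272.
κa = 4.361, sinh(κa) = 39.18.
Matching ψ, ψ′ at both faces gives T = [1 + V_b² sinh²(κa) / (4E(V_b − E))]⁻¹ = 1/1596 = 0.000627.

T = 0.000627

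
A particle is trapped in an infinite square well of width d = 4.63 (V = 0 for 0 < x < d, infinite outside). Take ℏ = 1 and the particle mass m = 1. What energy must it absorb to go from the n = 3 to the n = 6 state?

ΔE = 6.22

E_n = n²π²ℏ²/(2md²), so ΔE = (6² − 3²) π²ℏ²/(2md²).
ΔE = 27 × π² / (2 × 1 × 4.63²) = 6.215.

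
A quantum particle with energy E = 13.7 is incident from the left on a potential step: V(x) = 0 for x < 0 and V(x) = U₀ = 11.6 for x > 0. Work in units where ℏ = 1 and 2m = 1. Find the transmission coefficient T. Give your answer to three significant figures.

The wavenumbers are k₁ = √(2mE)/ℏ = 3.701 on the left and k₂ = √(2m(E − U₀))/ℏ = 1.449 on the right.
Continuity of ψ and ψ′ at the step yields the reflection amplitude r = (k₁ − k₂)/(k₁ + k₂) = 0.4373; thus R = |r|² = 0.1912, T = 0.8088.

T = 0.809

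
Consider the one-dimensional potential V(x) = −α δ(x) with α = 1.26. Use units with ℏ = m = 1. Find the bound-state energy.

E = -0.794

For x ≠ 0 the bound state is ψ ∝ e^{−κ|x|}; integrating the TISE across the delta gives the cusp condition 2κ = 2mα/ℏ², so κ = 1.260.
Then E = −ℏ²κ²/(2m) = −mα²/(2ℏ²) = -0.7938.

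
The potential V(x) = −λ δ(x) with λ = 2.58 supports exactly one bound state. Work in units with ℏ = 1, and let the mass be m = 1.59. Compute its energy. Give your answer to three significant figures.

The bound state is ψ(x) = √κ e^{−κ|x|}. The derivative jump ψ'(0⁺) − ψ'(0⁻) = −(2mλ/ℏ²)ψ(0) fixes κ = mλ/ℏ² = 4.102.
Then E = −ℏ²κ²/(2m) = −mλ²/(2ℏ²) = -5.292.

E = -5.29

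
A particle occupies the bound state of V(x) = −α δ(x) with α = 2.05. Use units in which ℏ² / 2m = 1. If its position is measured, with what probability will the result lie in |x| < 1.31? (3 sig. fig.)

P = 0.932

The normalised bound state is ψ = √κ e^{−κ|x|} with κ = mα/ℏ² = 1.025.
P(|x| < d) = ∫_{−d}^{d} κ e^{−2κ|x|} dx = 1 − e^{−2κd} = 1 − e^{−2.686} = 0.9318.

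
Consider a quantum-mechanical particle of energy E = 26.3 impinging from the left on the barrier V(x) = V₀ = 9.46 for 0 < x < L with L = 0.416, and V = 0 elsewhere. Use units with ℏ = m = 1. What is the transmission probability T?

E > V₀: inside the barrier k₂ = √(2m(E − V₀))/ℏ = 5.803, k₂L = 2.414.
T = [1 + V₀² sin²(k₂L) / (4E(E − V₀))]⁻¹ = 1/1.022 = 0.978.

T = 0.978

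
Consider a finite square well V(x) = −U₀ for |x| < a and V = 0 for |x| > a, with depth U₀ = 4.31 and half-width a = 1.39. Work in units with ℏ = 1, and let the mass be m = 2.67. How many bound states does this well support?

The dimensionless depth is z₀ = a√(2mU₀)/ℏ = 1.39 × √(23.02) = 6.668.
A new bound state (alternating even/odd) appears each time z₀ passes a multiple of π/2, so N = ⌊2z₀/π⌋ + 1 = ⌊4.245⌋ + 1 = 5.

N = 5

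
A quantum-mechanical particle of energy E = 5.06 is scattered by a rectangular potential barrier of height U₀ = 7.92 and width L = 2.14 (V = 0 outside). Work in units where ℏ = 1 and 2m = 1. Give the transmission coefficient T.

T = 0.00265

E < U₀: inside the barrier ψ ∝ e^{±κx} with κ = √(2m(U₀ − E))/ℏ = 1.691.
κL = 3.619, sinh(κL) = 18.64.
Matching ψ, ψ′ at both faces gives T = [1 + U₀² sinh²(κL) / (4E(U₀ − E))]⁻¹ = 1/377.4 = 0.00265.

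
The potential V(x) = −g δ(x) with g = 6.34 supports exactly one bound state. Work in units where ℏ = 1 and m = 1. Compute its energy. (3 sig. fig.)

For x ≠ 0 the bound state is ψ ∝ e^{−κ|x|}; integrating the TISE across the delta gives the cusp condition 2κ = 2mg/ℏ², so κ = 6.340.
Then E = −ℏ²κ²/(2m) = −mg²/(2ℏ²) = -20.10.

E = -20.1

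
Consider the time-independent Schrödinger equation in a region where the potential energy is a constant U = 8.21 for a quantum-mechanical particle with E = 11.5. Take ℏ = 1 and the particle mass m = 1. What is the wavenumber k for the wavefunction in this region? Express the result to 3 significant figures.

k = 2.57

With E > U the solution is oscillatory, ψ ∝ e^{±ikx} with k = √(2m(E − U))/ℏ.
k = √(2 × 1 × 3.29) = 2.565.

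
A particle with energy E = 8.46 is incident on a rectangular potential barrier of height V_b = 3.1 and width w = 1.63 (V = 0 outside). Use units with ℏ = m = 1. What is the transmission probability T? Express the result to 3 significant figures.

E > V_b: inside the barrier k₂ = √(2m(E − V_b))/ℏ = 3.274, k₂w = 5.337.
T = [1 + V_b² sin²(k₂w) / (4E(E − V_b))]⁻¹ = 1/1.035 = 0.966.

T = 0.966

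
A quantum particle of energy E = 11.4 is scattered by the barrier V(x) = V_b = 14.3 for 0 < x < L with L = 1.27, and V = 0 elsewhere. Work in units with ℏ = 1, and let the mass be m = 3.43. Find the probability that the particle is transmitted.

T = 0.0000311

Since E < V_b the interior solution is evanescent with decay constant κ = √(2m(V_b − E))/ℏ = 4.460.
κL = 5.665, sinh(κL) = 144.2.
Matching ψ, ψ′ at both faces gives T = [1 + V_b² sinh²(κL) / (4E(V_b − E))]⁻¹ = 1/32170 = 0.0000311.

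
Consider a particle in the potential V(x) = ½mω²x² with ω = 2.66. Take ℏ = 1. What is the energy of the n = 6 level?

The oscillator eigenvalues are E_n = ℏω(n + ½), so E_6 = 2.66 × 6.5 = 17.29.

E = 17.3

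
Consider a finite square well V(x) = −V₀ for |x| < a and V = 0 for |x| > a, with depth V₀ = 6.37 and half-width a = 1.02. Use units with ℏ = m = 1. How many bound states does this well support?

Define the well-strength parameter z₀ = (a/ℏ)√(2mV₀) = 1.02 × √(2·1·6.37) = 3.641.
A new bound state (alternating even/odd) appears each time z₀ passes a multiple of π/2, so N = ⌊2z₀/π⌋ + 1 = ⌊2.318⌋ + 1 = 3.

N = 3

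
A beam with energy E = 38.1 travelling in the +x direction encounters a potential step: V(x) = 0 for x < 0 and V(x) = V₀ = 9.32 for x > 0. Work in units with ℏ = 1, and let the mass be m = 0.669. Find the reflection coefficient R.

R = 0.00490

The wavenumbers are k₁ = √(2mE)/ℏ = 7.140 on the left and k₂ = √(2m(E − V₀))/ℏ = 6.205 on the right.
Continuity of ψ and ψ′ at the step yields the reflection amplitude r = (k₁ − k₂)/(k₁ + k₂) = 0.07002; thus R = |r|² = 0.004903, T = 0.9951.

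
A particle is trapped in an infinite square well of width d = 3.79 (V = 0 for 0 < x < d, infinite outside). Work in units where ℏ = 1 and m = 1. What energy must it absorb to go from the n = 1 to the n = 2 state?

ΔE = 1.03

E_n = n²π²ℏ²/(2md²), so ΔE = (2² − 1²) π²ℏ²/(2md²).
ΔE = 3 × π² / (2 × 1 × 3.79²) = 1.031.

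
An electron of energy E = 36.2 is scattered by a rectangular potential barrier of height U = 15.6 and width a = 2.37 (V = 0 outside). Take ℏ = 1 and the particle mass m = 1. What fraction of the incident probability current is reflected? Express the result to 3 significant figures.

Above the barrier the interior wavenumber is k₂ = √(2m(E − U))/ℏ = 6.419, giving phase k₂a = 15.21.
T = [1 + U² sin²(k₂a) / (4E(E − U))]⁻¹ = 1/1.018 = 0.982.
R = 1 − T = 0.0181.

R = 0.0181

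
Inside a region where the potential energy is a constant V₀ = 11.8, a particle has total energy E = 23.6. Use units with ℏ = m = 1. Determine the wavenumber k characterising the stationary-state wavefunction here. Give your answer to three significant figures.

With E > V₀ the solution is oscillatory, ψ ∝ e^{±ikx} with k = √(2m(E − V₀))/ℏ.
k = √(2 × 1 × 11.8) = 4.858.

k = 4.86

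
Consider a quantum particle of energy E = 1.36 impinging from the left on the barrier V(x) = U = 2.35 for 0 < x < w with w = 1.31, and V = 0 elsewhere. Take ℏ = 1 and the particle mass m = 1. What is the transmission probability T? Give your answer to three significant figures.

E < U: inside the barrier ψ ∝ e^{±κx} with κ = √(2m(U − E))/ℏ = 1.407.
κw = 1.843, sinh(κw) = 3.080.
Matching ψ, ψ′ at both faces gives T = [1 + U² sinh²(κw) / (4E(U − E))]⁻¹ = 1/10.73 = 0.0932.

T = 0.0932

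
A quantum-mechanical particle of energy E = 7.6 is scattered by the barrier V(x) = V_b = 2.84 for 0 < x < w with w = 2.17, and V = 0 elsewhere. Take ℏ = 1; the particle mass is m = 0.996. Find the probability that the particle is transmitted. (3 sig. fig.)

E > V_b: inside the barrier k₂ = √(2m(E − V_b))/ℏ = 3.079, k₂w = 6.682.
T = [1 + V_b² sin²(k₂w) / (4E(E − V_b))]⁻¹ = 1/1.008 = 0.992.

T = 0.992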